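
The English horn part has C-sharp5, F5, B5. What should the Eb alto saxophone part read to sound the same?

D#5 G5 C#6

First find concert pitch: the English horn sounds a perfect fifth below written, so C-sharp5 F5 B5 sounds F#4 Bb4 E5.
Then write for Eb alto saxophone: it sounds a major sixth below written, so the part must be a major sixth above concert.
F#4 → D#5
Bb4 → G5
E5 → C#6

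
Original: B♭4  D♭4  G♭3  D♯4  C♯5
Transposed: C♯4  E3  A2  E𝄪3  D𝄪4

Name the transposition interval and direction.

down a diminished seventh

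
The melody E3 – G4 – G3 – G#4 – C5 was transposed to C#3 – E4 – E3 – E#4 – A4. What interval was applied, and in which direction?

Take the first pair: E3 → C#3. E to C spans 3 letter names, so the interval is some kind of third.
C#3 to E3 is 3 semitones, which makes it a minor third; the second version is lower, so the direction is down.
Checking another pair — C5 → A4 — gives the same interval.

down a minor third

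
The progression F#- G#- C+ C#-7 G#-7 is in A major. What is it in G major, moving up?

E- F#- Bb+ B-7 F#-7

A major up to G major is a minor seventh; each chord root moves by that interval while the quality stays the same.
F#-: root F# up a minor seventh → E, giving E-.
G#-: root G# up a minor seventh → F#, giving F#-.
C+: root C up a minor seventh → Bb, giving Bb+.
C#-7: root C# up a minor seventh → B, giving B-7.
G#-7: root G# up a minor seventh → F#, giving F#-7.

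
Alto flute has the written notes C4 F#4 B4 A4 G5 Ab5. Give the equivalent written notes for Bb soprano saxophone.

A3 D#4 G#4 F#4 E5 F5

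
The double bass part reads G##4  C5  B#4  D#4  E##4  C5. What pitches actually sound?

G##3 C4 B#3 D#3 E##3 C4

Written C4 on the double bass sounds as C3, a perfect octave lower; apply that shift to every note.
G##4 -> G##3
C5 -> C4
B#4 -> B#3
D#4 -> D#3
E##4 -> E##3
C5 -> C4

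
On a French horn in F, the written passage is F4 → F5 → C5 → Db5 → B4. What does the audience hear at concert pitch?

Bb3 Bb4 F4 Gb4 E4

The French horn in F sounds a perfect fifth below written, so transpose each written note down a perfect fifth.
F4 gives Bb3
F5 gives Bb4
C5 gives F4
Db5 gives Gb4
B4 gives E4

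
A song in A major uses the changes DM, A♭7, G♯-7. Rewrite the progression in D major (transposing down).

A major down to D major is a perfect fifth; each chord root moves by that interval while the quality stays the same.
DM: root D down a perfect fifth → G, giving GM.
A♭7: root A♭ down a perfect fifth → Db, giving Db7.
G♯-7: root G♯ down a perfect fifth → C#, giving C#-7.

GM Db7 C#-7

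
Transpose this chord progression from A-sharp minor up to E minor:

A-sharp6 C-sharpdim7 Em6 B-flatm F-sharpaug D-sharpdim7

E6 Gdim7 Bbm6 Fbm Caug Adim7

A-sharp minor up to E minor is a diminished fifth; each chord root moves by that interval while the quality stays the same.
A-sharp6: root A-sharp up a diminished fifth → E, giving E6.
C-sharpdim7: root C-sharp up a diminished fifth → G, giving Gdim7.
Em6: root E up a diminished fifth → Bb, giving Bbm6.
B-flatm: root B-flat up a diminished fifth → Fb, giving Fbm.
F-sharpaug: root F-sharp up a diminished fifth → C, giving Caug.
D-sharpdim7: root D-sharp up a diminished fifth → A, giving Adim7.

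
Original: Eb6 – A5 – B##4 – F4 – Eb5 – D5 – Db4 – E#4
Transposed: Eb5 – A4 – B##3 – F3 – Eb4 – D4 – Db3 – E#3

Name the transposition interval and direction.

down a perfect octave

From Eb6 to Eb5 is 8 letter names — an octave of some quality.
Eb5 to Eb6 is 12 semitones, which makes it a perfect octave; the second version is lower, so the direction is down.
Checking another pair — E#4 → E#3 — gives the same interval.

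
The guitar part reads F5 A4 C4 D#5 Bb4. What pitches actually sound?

Written C4 on the guitar sounds as C3, a perfect octave lower; apply that shift to every note.
F5 becomes F4
A4 becomes A3
C4 becomes C3
D#5 becomes D#4
Bb4 becomes Bb3

F4 A3 C3 D#4 Bb3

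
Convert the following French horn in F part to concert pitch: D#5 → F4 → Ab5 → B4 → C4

G#4 Bb3 Db5 E4 F3

Written C4 on the French horn in F sounds as F3, a perfect fifth lower; apply that shift to every note.
D#5 to G#4
F4 to Bb3
Ab5 to Db5
B4 to E4
C4 to F3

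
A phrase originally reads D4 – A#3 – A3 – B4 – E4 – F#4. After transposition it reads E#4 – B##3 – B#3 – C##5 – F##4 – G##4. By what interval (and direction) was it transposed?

up an augmented second

From D4 to E#4 is 2 letter names — a second of some quality.
D4 to E#4 is 3 semitones, which makes it an augmented second; the second version is higher, so the direction is up.
Checking another pair — F#4 → G##4 — gives the same interval.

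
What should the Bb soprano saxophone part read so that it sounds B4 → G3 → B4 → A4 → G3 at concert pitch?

The Bb soprano saxophone sounds a major second below written, so the written part must be a major second above concert — transpose each note up.
B4 becomes C#5
G3 becomes A3
B4 becomes C#5
A4 becomes B4
G3 becomes A3

C#5 A3 C#5 B4 A3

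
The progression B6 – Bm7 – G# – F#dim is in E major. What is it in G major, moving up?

E major up to G major is a minor third; each chord root moves by that interval while the quality stays the same.
B6: root B up a minor third → D, giving D6.
Bm7: root B up a minor third → D, giving Dm7.
G#: root G# up a minor third → B, giving B.
F#dim: root F# up a minor third → A, giving Adim.

D6 Dm7 B Adim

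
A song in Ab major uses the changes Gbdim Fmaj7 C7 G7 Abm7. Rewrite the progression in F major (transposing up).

Ebdim Dmaj7 A7 E7 Fm7

Ab major up to F major is a major sixth; each chord root moves by that interval while the quality stays the same.
Gbdim: root Gb up a major sixth → Eb, giving Ebdim.
Fmaj7: root F up a major sixth → D, giving Dmaj7.
C7: root C up a major sixth → A, giving A7.
G7: root G up a major sixth → E, giving E7.
Abm7: root Ab up a major sixth → F, giving Fm7.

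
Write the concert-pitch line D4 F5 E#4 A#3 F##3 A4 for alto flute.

G4 Bb5 A#4 D#4 B#3 D5

The alto flute sounds a perfect fourth below written, so the written part must be a perfect fourth above concert — transpose each note up.
D4 -> G4
F5 -> Bb5
E#4 -> A#4
A#3 -> D#4
F##3 -> B#3
A4 -> D5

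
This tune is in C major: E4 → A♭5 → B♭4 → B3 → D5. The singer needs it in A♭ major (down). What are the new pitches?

C4 Fb5 Gb4 G3 Bb4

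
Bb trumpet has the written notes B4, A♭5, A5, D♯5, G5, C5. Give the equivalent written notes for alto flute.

D5 Cb6 C6 F#5 Bb5 Eb5

First find concert pitch: the Bb trumpet sounds a major second below written, so B4 A♭5 A5 D♯5 G5 C5 sounds A4 Gb5 G5 C#5 F5 Bb4.
Then write for alto flute: it sounds a perfect fourth below written, so the part must be a perfect fourth above concert.
A4 → D5
Gb5 → Cb6
G5 → C6
C#5 → F#5
F5 → Bb5
Bb4 → Eb5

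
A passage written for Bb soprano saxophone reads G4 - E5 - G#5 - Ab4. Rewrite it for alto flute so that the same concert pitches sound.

First find concert pitch: the Bb soprano saxophone sounds a major second below written, so G4 E5 G#5 Ab4 sounds F4 D5 F#5 Gb4.
Then write for alto flute: it sounds a perfect fourth below written, so the part must be a perfect fourth above concert.
F4 → Bb4
D5 → G5
F#5 → B5
Gb4 → Cb5

Bb4 G5 B5 Cb5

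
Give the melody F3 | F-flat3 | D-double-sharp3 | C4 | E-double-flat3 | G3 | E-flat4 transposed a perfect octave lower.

F2 Fb2 D##2 C3 Ebb2 G2 Eb3

F3 down a perfect octave is F2.
Fb3: an octave down reaches F, and 12 semitones makes it Fb2.
D##3: an octave down reaches D, and 12 semitones makes it D##2.
C4 down a perfect octave is C3.
Ebb3: an octave down reaches E, and 12 semitones makes it Ebb2.
G3 down a perfect octave is G2.
Eb4 down a perfect octave is Eb3.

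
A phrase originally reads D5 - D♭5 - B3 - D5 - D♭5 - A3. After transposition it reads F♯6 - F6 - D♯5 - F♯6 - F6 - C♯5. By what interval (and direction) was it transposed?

up a major tenth

Take the first pair: D5 → F#6. D to F spans 10 letter names, so the interval is some kind of tenth.
D5 to F#6 is 16 semitones, which makes it a major tenth; the second version is higher, so the direction is up.
Checking another pair — A3 → C#5 — gives the same interval.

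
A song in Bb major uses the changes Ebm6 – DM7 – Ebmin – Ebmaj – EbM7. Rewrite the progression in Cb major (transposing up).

Fbm6 EbM7 Fbmin Fbmaj FbM7

Bb major up to Cb major is a minor second; each chord root moves by that interval while the quality stays the same.
Ebm6: root Eb up a minor second → Fb, giving Fbm6.
DM7: root D up a minor second → Eb, giving EbM7.
Ebmin: root Eb up a minor second → Fb, giving Fbmin.
Ebmaj: root Eb up a minor second → Fb, giving Fbmaj.
EbM7: root Eb up a minor second → Fb, giving FbM7.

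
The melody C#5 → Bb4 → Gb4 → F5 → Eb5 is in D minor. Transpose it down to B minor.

D minor to B minor down is a minor third, so every note moves down by that interval.
C#5 becomes A#4
Bb4 becomes G4
Gb4 becomes Eb4
F5 becomes D5
Eb5 becomes C5

A#4 G4 Eb4 D5 C5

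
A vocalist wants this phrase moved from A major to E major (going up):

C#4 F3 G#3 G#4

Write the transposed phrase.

From A up to E is a perfect fifth; apply that to each pitch.
C#4 → G#4
F3 → C4
G#3 → D#4
G#4 → D#5

G#4 C4 D#4 D#5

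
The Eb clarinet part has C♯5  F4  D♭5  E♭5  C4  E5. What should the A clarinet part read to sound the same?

G5 Cb5 Abb5 Bbb5 Gb4 Bb5

First find concert pitch: the Eb clarinet sounds a minor third above written, so C♯5 F4 D♭5 E♭5 C4 E5 sounds E5 Ab4 Fb5 Gb5 Eb4 G5.
Then write for A clarinet: it sounds a minor third below written, so the part must be a minor third above concert.
E5 → G5
Ab4 → Cb5
Fb5 → Abb5
Gb5 → Bbb5
Eb4 → Gb4
G5 → Bb5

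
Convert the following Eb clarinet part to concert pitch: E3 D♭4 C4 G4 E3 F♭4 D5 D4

G3 Fb4 Eb4 Bb4 G3 Abb4 F5 F4

Written C4 on the Eb clarinet sounds as Eb4, a minor third higher; apply that shift to every note.
E3 gives G3
Db4 gives Fb4
C4 gives Eb4
G4 gives Bb4
E3 gives G3
Fb4 gives Abb4
D5 gives F5
D4 gives F4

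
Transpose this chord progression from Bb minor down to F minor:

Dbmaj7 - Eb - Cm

Abmaj7 Bb Gm

Bb minor down to F minor is a perfect fourth; each chord root moves by that interval while the quality stays the same.
Dbmaj7: root Db down a perfect fourth → Ab, giving Abmaj7.
Eb: root Eb down a perfect fourth → Bb, giving Bb.
Cm: root C down a perfect fourth → G, giving Gm.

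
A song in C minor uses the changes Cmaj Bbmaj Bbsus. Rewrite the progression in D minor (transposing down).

Dmaj Cmaj Csus

C minor down to D minor is a minor seventh; each chord root moves by that interval while the quality stays the same.
Cmaj: root C down a minor seventh → D, giving Dmaj.
Bbmaj: root Bb down a minor seventh → C, giving Cmaj.
Bbsus: root Bb down a minor seventh → C, giving Csus.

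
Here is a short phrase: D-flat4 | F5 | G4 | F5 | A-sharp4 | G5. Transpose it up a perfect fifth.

Ab4 C6 D5 C6 E#5 D6

Db4 gives Ab4
F5 gives C6
G4 gives D5
F5 gives C6
A#4 gives E#5
G5 gives D6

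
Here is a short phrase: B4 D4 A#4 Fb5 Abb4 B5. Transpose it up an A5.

B4 gives F##5
D4 gives A#4
A#4 gives E##5
Fb5 gives C6
Abb4 gives Eb5
B5 gives F##6

F##5 A#4 E##5 C6 Eb5 F##6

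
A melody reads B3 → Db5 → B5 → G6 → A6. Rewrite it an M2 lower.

A3 Cb5 A5 F6 G6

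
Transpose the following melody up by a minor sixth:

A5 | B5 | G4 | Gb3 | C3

F6 G6 Eb5 Ebb4 Ab3

A5 up a minor sixth is F6.
B5: a sixth up reaches G, and 8 semitones makes it G6.
A minor sixth up from G4 gives Eb5.
Gb3 up a minor sixth is Ebb4.
C3 up a minor sixth is Ab3.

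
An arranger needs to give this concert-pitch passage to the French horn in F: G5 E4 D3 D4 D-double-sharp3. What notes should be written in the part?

D6 B4 A3 A4 A##3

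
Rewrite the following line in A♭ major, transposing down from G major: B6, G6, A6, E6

C6 Ab5 Bb5 F5

From G down to A♭ is a major seventh; apply that to each pitch.
B6 → C6
G6 → Ab5
A6 → Bb5
E6 → F5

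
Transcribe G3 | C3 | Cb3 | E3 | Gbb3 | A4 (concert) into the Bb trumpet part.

The Bb trumpet sounds a major second below written, so the written part must be a major second above concert — transpose each note up.
G3 becomes A3
C3 becomes D3
Cb3 becomes Db3
E3 becomes F#3
Gbb3 becomes Abb3
A4 becomes B4

A3 D3 Db3 F#3 Abb3 B4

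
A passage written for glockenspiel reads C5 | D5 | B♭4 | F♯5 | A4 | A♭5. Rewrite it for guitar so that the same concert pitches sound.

C8 D8 Bb7 F#8 A7 Ab8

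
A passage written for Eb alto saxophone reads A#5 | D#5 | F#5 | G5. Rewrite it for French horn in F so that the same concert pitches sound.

G#5 C#5 E5 F5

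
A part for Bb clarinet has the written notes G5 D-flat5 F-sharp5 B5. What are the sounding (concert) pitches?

Written C4 on the Bb clarinet sounds as Bb3, a major second lower; apply that shift to every note.
G5 gives F5
Db5 gives Cb5
F#5 gives E5
B5 gives A5

F5 Cb5 E5 A5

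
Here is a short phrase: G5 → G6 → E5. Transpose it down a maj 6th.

Bb4 Bb5 G4

A major sixth down from G5 gives Bb4.
A major sixth down from G6 gives Bb5.
A major sixth down from E5 gives G4.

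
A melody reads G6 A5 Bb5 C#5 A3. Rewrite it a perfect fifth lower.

C6 D5 Eb5 F#4 D3

G6: a fifth down reaches C, and 7 semitones makes it C6.
A perfect fifth down from A5 gives D5.
Bb5 down a perfect fifth is Eb5.
A perfect fifth down from C#5 gives F#4.
A3: a fifth down reaches D, and 7 semitones makes it D3.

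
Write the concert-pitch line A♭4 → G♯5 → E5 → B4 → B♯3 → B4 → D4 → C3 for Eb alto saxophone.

F5 E#6 C#6 G#5 G##4 G#5 B4 A3

The Eb alto saxophone sounds a major sixth below written, so the written part must be a major sixth above concert — transpose each note up.
Ab4 -> F5
G#5 -> E#6
E5 -> C#6
B4 -> G#5
B#3 -> G##4
B4 -> G#5
D4 -> B4
C3 -> A3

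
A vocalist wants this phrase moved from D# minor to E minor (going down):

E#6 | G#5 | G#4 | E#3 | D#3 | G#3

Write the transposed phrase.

F#5 A4 A3 F#2 E2 A2

From D# down to E is a major seventh; apply that to each pitch.
E#6 becomes F#5
G#5 becomes A4
G#4 becomes A3
E#3 becomes F#2
D#3 becomes E2
G#3 becomes A2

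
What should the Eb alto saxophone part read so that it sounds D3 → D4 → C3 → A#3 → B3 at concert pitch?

B3 B4 A3 F##4 G#4

Written C4 sounds as Eb3 on the Eb alto saxophone, so concert pitches are written a major sixth up.
D3 becomes B3
D4 becomes B4
C3 becomes A3
A#3 becomes F##4
B3 becomes G#4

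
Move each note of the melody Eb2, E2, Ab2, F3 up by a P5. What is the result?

Bb2 B2 Eb3 C4

Eb2 up a perfect fifth is Bb2.
E2: a fifth up reaches B, and 7 semitones makes it B2.
A perfect fifth up from Ab2 gives Eb3.
A perfect fifth up from F3 gives C4.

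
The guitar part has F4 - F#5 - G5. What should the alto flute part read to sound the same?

Bb3 B4 C5

First find concert pitch: the guitar sounds a perfect octave below written, so F4 F#5 G5 sounds F3 F#4 G4.
Then write for alto flute: it sounds a perfect fourth below written, so the part must be a perfect fourth above concert.
F3 → Bb3
F#4 → B4
G4 → C5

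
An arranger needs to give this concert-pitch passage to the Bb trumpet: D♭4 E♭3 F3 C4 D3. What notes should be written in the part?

Eb4 F3 G3 D4 E3

The Bb trumpet sounds a major second below written, so the written part must be a major second above concert — transpose each note up.
Db4 → Eb4
Eb3 → F3
F3 → G3
C4 → D4
D3 → E3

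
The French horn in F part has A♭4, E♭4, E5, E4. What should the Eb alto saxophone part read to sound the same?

First find concert pitch: the French horn in F sounds a perfect fifth below written, so A♭4 E♭4 E5 E4 sounds Db4 Ab3 A4 A3.
Then write for Eb alto saxophone: it sounds a major sixth below written, so the part must be a major sixth above concert.
Db4 → Bb4
Ab3 → F4
A4 → F#5
A3 → F#4

Bb4 F4 F#5 F#4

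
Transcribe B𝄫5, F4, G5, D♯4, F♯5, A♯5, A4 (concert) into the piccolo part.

Bbb4 F3 G4 D#3 F#4 A#4 A3

The piccolo sounds a perfect octave above written, so the written part must be a perfect octave below concert — transpose each note down.
Bbb5 becomes Bbb4
F4 becomes F3
G5 becomes G4
D#4 becomes D#3
F#5 becomes F#4
A#5 becomes A#4
A4 becomes A3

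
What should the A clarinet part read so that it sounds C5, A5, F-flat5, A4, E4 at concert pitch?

Eb5 C6 Abb5 C5 G4

Written C4 sounds as A3 on the A clarinet, so concert pitches are written a minor third up.
C5 -> Eb5
A5 -> C6
Fb5 -> Abb5
A4 -> C5
E4 -> G4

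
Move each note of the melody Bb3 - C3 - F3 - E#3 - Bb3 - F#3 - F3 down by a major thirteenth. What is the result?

Bb3 down a major thirteenth is Db2.
A major thirteenth down from C3 gives Eb1.
F3: a thirteenth down reaches A, and 21 semitones makes it Ab1.
E#3: a thirteenth down reaches G, and 21 semitones makes it G#1.
Bb3: a thirteenth down reaches D, and 21 semitones makes it Db2.
A major thirteenth down from F#3 gives A1.
F3 down a major thirteenth is Ab1.

Db2 Eb1 Ab1 G#1 Db2 A1 Ab1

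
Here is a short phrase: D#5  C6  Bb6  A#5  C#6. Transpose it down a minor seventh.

E#4 D5 C6 B#4 D#5

D#5: a seventh down reaches E, and 10 semitones makes it E#4.
C6 down a minor seventh is D5.
A minor seventh down from Bb6 gives C6.
A#5: a seventh down reaches B, and 10 semitones makes it B#4.
A minor seventh down from C#6 gives D#5.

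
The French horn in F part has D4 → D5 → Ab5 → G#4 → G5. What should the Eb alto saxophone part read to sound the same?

E4 E5 Bb5 A#4 A5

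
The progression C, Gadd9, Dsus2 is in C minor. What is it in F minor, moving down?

F Cadd9 Gsus2

C minor down to F minor is a perfect fifth; each chord root moves by that interval while the quality stays the same.
C: root C down a perfect fifth → F, giving F.
Gadd9: root G down a perfect fifth → C, giving Cadd9.
Dsus2: root D down a perfect fifth → G, giving Gsus2.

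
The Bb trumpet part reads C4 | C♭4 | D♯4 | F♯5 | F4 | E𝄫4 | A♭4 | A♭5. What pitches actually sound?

Bb3 Bbb3 C#4 E5 Eb4 Dbb4 Gb4 Gb5

The Bb trumpet sounds a major second below written, so transpose each written note down a major second.
C4 gives Bb3
Cb4 gives Bbb3
D#4 gives C#4
F#5 gives E5
F4 gives Eb4
Ebb4 gives Dbb4
Ab4 gives Gb4
Ab5 gives Gb5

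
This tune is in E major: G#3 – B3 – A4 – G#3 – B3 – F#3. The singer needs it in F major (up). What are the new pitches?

From E up to F is a minor second; apply that to each pitch.
G#3 gives A3
B3 gives C4
A4 gives Bb4
G#3 gives A3
B3 gives C4
F#3 gives G3

A3 C4 Bb4 A3 C4 G3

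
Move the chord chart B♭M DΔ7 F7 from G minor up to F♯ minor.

G minor up to F♯ minor is a major seventh; each chord root moves by that interval while the quality stays the same.
B♭M: root B♭ up a major seventh → A, giving AM.
DΔ7: root D up a major seventh → C#, giving C#Δ7.
F7: root F up a major seventh → E, giving E7.

AM C#Δ7 E7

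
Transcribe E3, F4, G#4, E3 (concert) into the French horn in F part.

Written C4 sounds as F3 on the French horn in F, so concert pitches are written a perfect fifth up.
E3 to B3
F4 to C5
G#4 to D#5
E3 to B3

B3 C5 D#5 B3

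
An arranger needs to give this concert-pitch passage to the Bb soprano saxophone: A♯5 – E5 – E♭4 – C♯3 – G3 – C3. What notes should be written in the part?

B#5 F#5 F4 D#3 A3 D3

The Bb soprano saxophone sounds a major second below written, so the written part must be a major second above concert — transpose each note up.
A#5 gives B#5
E5 gives F#5
Eb4 gives F4
C#3 gives D#3
G3 gives A3
C3 gives D3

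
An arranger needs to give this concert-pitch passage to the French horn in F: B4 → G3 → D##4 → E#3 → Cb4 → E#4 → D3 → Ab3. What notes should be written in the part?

F#5 D4 A##4 B#3 Gb4 B#4 A3 Eb4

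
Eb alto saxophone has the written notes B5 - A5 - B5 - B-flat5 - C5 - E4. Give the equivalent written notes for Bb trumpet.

E5 D5 E5 Eb5 F4 A3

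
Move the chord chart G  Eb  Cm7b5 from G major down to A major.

G major down to A major is a minor seventh; each chord root moves by that interval while the quality stays the same.
G: root G down a minor seventh → A, giving A.
Eb: root Eb down a minor seventh → F, giving F.
Cm7b5: root C down a minor seventh → D, giving Dm7b5.

A F Dm7b5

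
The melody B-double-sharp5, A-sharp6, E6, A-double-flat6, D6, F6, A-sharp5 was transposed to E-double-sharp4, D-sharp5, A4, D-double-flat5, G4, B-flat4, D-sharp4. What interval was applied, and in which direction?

Take the first pair: B##5 → E##4. B to E spans 12 letter names, so the interval is some kind of twelfth.
E##4 to B##5 is 19 semitones, which makes it a perfect twelfth; the second version is lower, so the direction is down.
Checking another pair — A#5 → D#4 — gives the same interval.

down a perfect twelfth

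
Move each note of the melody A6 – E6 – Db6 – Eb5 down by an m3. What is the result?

A6 down a minor third is F#6.
E6: a third down reaches C, and 3 semitones makes it C#6.
Db6: a third down reaches B, and 3 semitones makes it Bb5.
Eb5 down a minor third is C5.

F#6 C#6 Bb5 C5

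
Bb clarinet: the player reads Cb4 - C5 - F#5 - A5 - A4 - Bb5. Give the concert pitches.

Written C4 on the Bb clarinet sounds as Bb3, a major second lower; apply that shift to every note.
Cb4 → Bbb3
C5 → Bb4
F#5 → E5
A5 → G5
A4 → G4
Bb5 → Ab5

Bbb3 Bb4 E5 G5 G4 Ab5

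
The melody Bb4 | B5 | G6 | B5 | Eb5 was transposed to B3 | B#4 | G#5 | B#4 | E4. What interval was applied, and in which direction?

down a diminished octave

From Bb4 to B3 is 8 letter names — an octave of some quality.
B3 to Bb4 is 11 semitones, which makes it a diminished octave; the second version is lower, so the direction is down.
Checking another pair — Eb5 → E4 — gives the same interval.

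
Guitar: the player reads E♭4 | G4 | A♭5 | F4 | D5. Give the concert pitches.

The guitar sounds a perfect octave below written, so transpose each written note down a perfect octave.
Eb4 -> Eb3
G4 -> G3
Ab5 -> Ab4
F4 -> F3
D5 -> D4

Eb3 G3 Ab4 F3 D4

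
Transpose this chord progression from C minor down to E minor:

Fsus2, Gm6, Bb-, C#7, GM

Asus2 Bm6 D- E#7 BM

C minor down to E minor is a minor sixth; each chord root moves by that interval while the quality stays the same.
Fsus2: root F down a minor sixth → A, giving Asus2.
Gm6: root G down a minor sixth → B, giving Bm6.
Bb-: root Bb down a minor sixth → D, giving D-.
C#7: root C# down a minor sixth → E#, giving E#7.
GM: root G down a minor sixth → B, giving BM.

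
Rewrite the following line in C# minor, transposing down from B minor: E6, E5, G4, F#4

F#5 F#4 A3 G#3

From B down to C# is a minor seventh; apply that to each pitch.
E6 gives F#5
E5 gives F#4
G4 gives A3
F#4 gives G#3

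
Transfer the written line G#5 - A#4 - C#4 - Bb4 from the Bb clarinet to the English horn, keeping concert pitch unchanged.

C#6 D#5 F#4 Eb5

First find concert pitch: the Bb clarinet sounds a major second below written, so G#5 A#4 C#4 Bb4 sounds F#5 G#4 B3 Ab4.
Then write for English horn: it sounds a perfect fifth below written, so the part must be a perfect fifth above concert.
F#5 → C#6
G#4 → D#5
B3 → F#4
Ab4 → Eb5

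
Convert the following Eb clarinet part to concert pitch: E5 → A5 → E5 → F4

Written C4 on the Eb clarinet sounds as Eb4, a minor third higher; apply that shift to every note.
E5 gives G5
A5 gives C6
E5 gives G5
F4 gives Ab4

G5 C6 G5 Ab4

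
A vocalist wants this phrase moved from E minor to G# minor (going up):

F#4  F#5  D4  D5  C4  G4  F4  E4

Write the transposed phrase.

A#4 A#5 F#4 F#5 E4 B4 A4 G#4

E minor to G# minor up is a major third, so every note moves up by that interval.
F#4 to A#4
F#5 to A#5
D4 to F#4
D5 to F#5
C4 to E4
G4 to B4
F4 to A4
E4 to G#4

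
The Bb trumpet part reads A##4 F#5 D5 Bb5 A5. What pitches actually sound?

The Bb trumpet sounds a major second below written, so transpose each written note down a major second.
A##4 to G##4
F#5 to E5
D5 to C5
Bb5 to Ab5
A5 to G5

G##4 E5 C5 Ab5 G5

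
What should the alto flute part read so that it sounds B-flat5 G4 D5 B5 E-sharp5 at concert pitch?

Eb6 C5 G5 E6 A#5

Written C4 sounds as G3 on the alto flute, so concert pitches are written a perfect fourth up.
Bb5 to Eb6
G4 to C5
D5 to G5
B5 to E6
E#5 to A#5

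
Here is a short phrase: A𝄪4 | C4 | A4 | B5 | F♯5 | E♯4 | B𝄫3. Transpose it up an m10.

A minor tenth up from A##4 gives C##6.
C4 up a minor tenth is Eb5.
A minor tenth up from A4 gives C6.
A minor tenth up from B5 gives D7.
F#5: a tenth up reaches A, and 15 semitones makes it A6.
E#4: a tenth up reaches G, and 15 semitones makes it G#5.
Bbb3: a tenth up reaches D, and 15 semitones makes it Dbb5.

C##6 Eb5 C6 D7 A6 G#5 Dbb5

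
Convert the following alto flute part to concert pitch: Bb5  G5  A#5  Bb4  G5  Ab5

F5 D5 E#5 F4 D5 Eb5

Written C4 on the alto flute sounds as G3, a perfect fourth lower; apply that shift to every note.
Bb5 → F5
G5 → D5
A#5 → E#5
Bb4 → F4
G5 → D5
Ab5 → Eb5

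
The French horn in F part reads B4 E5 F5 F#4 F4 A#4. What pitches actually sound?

Written C4 on the French horn in F sounds as F3, a perfect fifth lower; apply that shift to every note.
B4 becomes E4
E5 becomes A4
F5 becomes Bb4
F#4 becomes B3
F4 becomes Bb3
A#4 becomes D#4

E4 A4 Bb4 B3 Bb3 D#4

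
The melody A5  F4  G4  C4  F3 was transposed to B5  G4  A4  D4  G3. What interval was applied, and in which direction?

From A5 to B5 is 2 letter names — a second of some quality.
A5 to B5 is 2 semitones, which makes it a major second; the second version is higher, so the direction is up.
Checking another pair — F3 → G3 — gives the same interval.

up a major second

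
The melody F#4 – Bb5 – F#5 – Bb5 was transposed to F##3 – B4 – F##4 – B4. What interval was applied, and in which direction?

From F#4 to F##3 is 8 letter names — an octave of some quality.
F##3 to F#4 is 11 semitones, which makes it a diminished octave; the second version is lower, so the direction is down.
Checking another pair — Bb5 → B4 — gives the same interval.

down a diminished octave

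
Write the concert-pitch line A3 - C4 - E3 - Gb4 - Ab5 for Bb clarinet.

The Bb clarinet sounds a major second below written, so the written part must be a major second above concert — transpose each note up.
A3 gives B3
C4 gives D4
E3 gives F#3
Gb4 gives Ab4
Ab5 gives Bb5

B3 D4 F#3 Ab4 Bb5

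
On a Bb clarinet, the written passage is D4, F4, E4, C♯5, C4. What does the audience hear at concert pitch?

The Bb clarinet sounds a major second below written, so transpose each written note down a major second.
D4 to C4
F4 to Eb4
E4 to D4
C#5 to B4
C4 to Bb3

C4 Eb4 D4 B4 Bb3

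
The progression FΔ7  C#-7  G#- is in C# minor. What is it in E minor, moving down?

C# minor down to E minor is a major sixth; each chord root moves by that interval while the quality stays the same.
FΔ7: root F down a major sixth → Ab, giving AbΔ7.
C#-7: root C# down a major sixth → E, giving E-7.
G#-: root G# down a major sixth → B, giving B-.

AbΔ7 E-7 B-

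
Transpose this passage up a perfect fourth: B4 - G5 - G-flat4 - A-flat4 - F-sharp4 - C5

E5 C6 Cb5 Db5 B4 F5

A perfect fourth up from B4 gives E5.
A perfect fourth up from G5 gives C6.
Gb4: a fourth up reaches C, and 5 semitones makes it Cb5.
A perfect fourth up from Ab4 gives Db5.
F#4 up a perfect fourth is B4.
A perfect fourth up from C5 gives F5.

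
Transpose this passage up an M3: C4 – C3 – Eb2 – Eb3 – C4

C4 -> E4
C3 -> E3
Eb2 -> G2
Eb3 -> G3
C4 -> E4

E4 E3 G2 G3 E4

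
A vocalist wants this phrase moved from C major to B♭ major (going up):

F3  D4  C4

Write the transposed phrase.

Eb4 C5 Bb4

From C up to B♭ is a minor seventh; apply that to each pitch.
F3 becomes Eb4
D4 becomes C5
C4 becomes Bb4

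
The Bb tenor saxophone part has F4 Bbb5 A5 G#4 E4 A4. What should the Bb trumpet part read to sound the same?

First find concert pitch: the Bb tenor saxophone sounds a major ninth below written, so F4 Bbb5 A5 G#4 E4 A4 sounds Eb3 Abb4 G4 F#3 D3 G3.
Then write for Bb trumpet: it sounds a major second below written, so the part must be a major second above concert.
Eb3 → F3
Abb4 → Bbb4
G4 → A4
F#3 → G#3
D3 → E3
G3 → A3

F3 Bbb4 A4 G#3 E3 A3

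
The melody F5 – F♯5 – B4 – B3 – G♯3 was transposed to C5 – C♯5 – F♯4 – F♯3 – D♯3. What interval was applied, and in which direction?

down a perfect fourth

Take the first pair: F5 → C5. F to C spans 4 letter names, so the interval is some kind of fourth.
C5 to F5 is 5 semitones, which makes it a perfect fourth; the second version is lower, so the direction is down.
Checking another pair — G#3 → D#3 — gives the same interval.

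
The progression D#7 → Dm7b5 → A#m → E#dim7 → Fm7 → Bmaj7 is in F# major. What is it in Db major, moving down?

Bb7 Bbbm7b5 Fm Cdim7 Dbbm7 Gbmaj7

F# major down to Db major is an augmented third; each chord root moves by that interval while the quality stays the same.
D#7: root D# down an augmented third → Bb, giving Bb7.
Dm7b5: root D down an augmented third → Bbb, giving Bbbm7b5.
A#m: root A# down an augmented third → F, giving Fm.
E#dim7: root E# down an augmented third → C, giving Cdim7.
Fm7: root F down an augmented third → Dbb, giving Dbbm7.
Bmaj7: root B down an augmented third → Gb, giving Gbmaj7.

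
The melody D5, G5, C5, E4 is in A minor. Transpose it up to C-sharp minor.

F#5 B5 E5 G#4

From A up to C-sharp is a major third; apply that to each pitch.
D5 to F#5
G5 to B5
C5 to E5
E4 to G#4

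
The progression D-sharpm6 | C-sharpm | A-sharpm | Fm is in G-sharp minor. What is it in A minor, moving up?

G-sharp minor up to A minor is a minor second; each chord root moves by that interval while the quality stays the same.
D-sharpm6: root D-sharp up a minor second → E, giving Em6.
C-sharpm: root C-sharp up a minor second → D, giving Dm.
A-sharpm: root A-sharp up a minor second → B, giving Bm.
Fm: root F up a minor second → Gb, giving Gbm.

Em6 Dm Bm Gbm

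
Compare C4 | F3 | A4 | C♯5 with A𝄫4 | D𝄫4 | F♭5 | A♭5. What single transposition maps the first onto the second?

Take the first pair: C4 → Abb4. C to A spans 6 letter names, so the interval is some kind of sixth.
C4 to Abb4 is 7 semitones, which makes it a diminished sixth; the second version is higher, so the direction is up.
Checking another pair — C#5 → Ab5 — gives the same interval.

up a diminished sixth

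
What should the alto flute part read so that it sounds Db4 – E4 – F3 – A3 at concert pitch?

Gb4 A4 Bb3 D4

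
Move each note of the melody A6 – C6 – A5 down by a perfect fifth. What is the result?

D6 F5 D5

A6 → D6
C6 → F5
A5 → D5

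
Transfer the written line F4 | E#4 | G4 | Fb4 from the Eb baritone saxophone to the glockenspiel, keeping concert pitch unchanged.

Ab0 G#0 Bb0 Abb0

First find concert pitch: the Eb baritone saxophone sounds a major thirteenth below written, so F4 E#4 G4 Fb4 sounds Ab2 G#2 Bb2 Abb2.
Then write for glockenspiel: it sounds a perfect fifteenth above written, so the part must be a perfect fifteenth below concert.
Ab2 → Ab0
G#2 → G#0
Bb2 → Bb0
Abb2 → Abb0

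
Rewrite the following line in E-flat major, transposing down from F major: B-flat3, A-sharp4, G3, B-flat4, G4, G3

Ab3 G#4 F3 Ab4 F4 F3

From F down to E-flat is a major second; apply that to each pitch.
Bb3 → Ab3
A#4 → G#4
G3 → F3
Bb4 → Ab4
G4 → F4
G3 → F3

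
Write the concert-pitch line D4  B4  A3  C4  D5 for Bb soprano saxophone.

E4 C#5 B3 D4 E5

Written C4 sounds as Bb3 on the Bb soprano saxophone, so concert pitches are written a major second up.
D4 to E4
B4 to C#5
A3 to B3
C4 to D4
D5 to E5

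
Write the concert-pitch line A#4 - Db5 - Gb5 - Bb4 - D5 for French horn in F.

E#5 Ab5 Db6 F5 A5

Written C4 sounds as F3 on the French horn in F, so concert pitches are written a perfect fifth up.
A#4 → E#5
Db5 → Ab5
Gb5 → Db6
Bb4 → F5
D5 → A5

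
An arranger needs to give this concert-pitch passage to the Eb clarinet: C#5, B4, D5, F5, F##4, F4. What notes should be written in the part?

A#4 G#4 B4 D5 D##4 D4

The Eb clarinet sounds a minor third above written, so the written part must be a minor third below concert — transpose each note down.
C#5 → A#4
B4 → G#4
D5 → B4
F5 → D5
F##4 → D##4
F4 → D4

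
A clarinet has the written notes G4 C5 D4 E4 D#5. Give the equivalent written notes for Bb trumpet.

F#4 B4 C#4 D#4 C##5

First find concert pitch: the A clarinet sounds a minor third below written, so G4 C5 D4 E4 D#5 sounds E4 A4 B3 C#4 B#4.
Then write for Bb trumpet: it sounds a major second below written, so the part must be a major second above concert.
E4 → F#4
A4 → B4
B3 → C#4
C#4 → D#4
B#4 → C##5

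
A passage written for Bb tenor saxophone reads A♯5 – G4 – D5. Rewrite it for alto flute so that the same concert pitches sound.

C#5 Bb3 F4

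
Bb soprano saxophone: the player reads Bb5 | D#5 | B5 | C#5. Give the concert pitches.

Ab5 C#5 A5 B4

The Bb soprano saxophone sounds a major second below written, so transpose each written note down a major second.
Bb5 -> Ab5
D#5 -> C#5
B5 -> A5
C#5 -> B4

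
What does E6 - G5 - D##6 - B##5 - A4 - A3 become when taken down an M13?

E6 down a major thirteenth is G4.
G5: a thirteenth down reaches B, and 21 semitones makes it Bb3.
D##6: a thirteenth down reaches F, and 21 semitones makes it F##4.
A major thirteenth down from B##5 gives D##4.
A4 down a major thirteenth is C3.
A3 down a major thirteenth is C2.

G4 Bb3 F##4 D##4 C3 C2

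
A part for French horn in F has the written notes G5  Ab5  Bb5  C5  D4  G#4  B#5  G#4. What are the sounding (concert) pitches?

C5 Db5 Eb5 F4 G3 C#4 E#5 C#4

The French horn in F sounds a perfect fifth below written, so transpose each written note down a perfect fifth.
G5 -> C5
Ab5 -> Db5
Bb5 -> Eb5
C5 -> F4
D4 -> G3
G#4 -> C#4
B#5 -> E#5
G#4 -> C#4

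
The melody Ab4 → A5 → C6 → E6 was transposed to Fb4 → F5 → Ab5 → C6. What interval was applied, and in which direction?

down a major third

Take the first pair: Ab4 → Fb4. A to F spans 3 letter names, so the interval is some kind of third.
Fb4 to Ab4 is 4 semitones, which makes it a major third; the second version is lower, so the direction is down.
Checking another pair — E6 → C6 — gives the same interval.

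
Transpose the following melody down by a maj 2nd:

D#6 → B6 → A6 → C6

D#6 down a major second is C#6.
B6 down a major second is A6.
A6: a second down reaches G, and 2 semitones makes it G6.
C6: a second down reaches B, and 2 semitones makes it Bb5.

C#6 A6 G6 Bb5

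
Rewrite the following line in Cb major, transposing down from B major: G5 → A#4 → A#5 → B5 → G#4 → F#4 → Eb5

From B down to Cb is an augmented seventh; apply that to each pitch.
G5 -> Abb4
A#4 -> Bb3
A#5 -> Bb4
B5 -> Cb5
G#4 -> Ab3
F#4 -> Gb3
Eb5 -> Fbb4

Abb4 Bb3 Bb4 Cb5 Ab3 Gb3 Fbb4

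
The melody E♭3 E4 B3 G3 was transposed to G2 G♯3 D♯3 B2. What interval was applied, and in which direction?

From Eb3 to G2 is 6 letter names — a sixth of some quality.
G2 to Eb3 is 8 semitones, which makes it a minor sixth; the second version is lower, so the direction is down.
Checking another pair — G3 → B2 — gives the same interval.

down a minor sixth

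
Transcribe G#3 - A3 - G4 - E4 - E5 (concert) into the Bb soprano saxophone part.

Written C4 sounds as Bb3 on the Bb soprano saxophone, so concert pitches are written a major second up.
G#3 becomes A#3
A3 becomes B3
G4 becomes A4
E4 becomes F#4
E5 becomes F#5

A#3 B3 A4 F#4 F#5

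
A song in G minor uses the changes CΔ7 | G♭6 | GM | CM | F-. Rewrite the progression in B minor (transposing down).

EΔ7 Bb6 BM EM A-

G minor down to B minor is a minor sixth; each chord root moves by that interval while the quality stays the same.
CΔ7: root C down a minor sixth → E, giving EΔ7.
G♭6: root G♭ down a minor sixth → Bb, giving Bb6.
GM: root G down a minor sixth → B, giving BM.
CM: root C down a minor sixth → E, giving EM.
F-: root F down a minor sixth → A, giving A-.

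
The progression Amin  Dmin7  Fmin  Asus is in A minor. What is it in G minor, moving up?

A minor up to G minor is a minor seventh; each chord root moves by that interval while the quality stays the same.
Amin: root A up a minor seventh → G, giving Gmin.
Dmin7: root D up a minor seventh → C, giving Cmin7.
Fmin: root F up a minor seventh → Eb, giving Ebmin.
Asus: root A up a minor seventh → G, giving Gsus.

Gmin Cmin7 Ebmin Gsus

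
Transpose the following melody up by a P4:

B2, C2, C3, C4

B2 → E3
C2 → F2
C3 → F3
C4 → F4

E3 F2 F3 F4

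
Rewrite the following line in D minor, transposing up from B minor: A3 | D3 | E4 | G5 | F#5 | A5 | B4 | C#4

C4 F3 G4 Bb5 A5 C6 D5 E4

From B up to D is a minor third; apply that to each pitch.
A3 → C4
D3 → F3
E4 → G4
G5 → Bb5
F#5 → A5
A5 → C6
B4 → D5
C#4 → E4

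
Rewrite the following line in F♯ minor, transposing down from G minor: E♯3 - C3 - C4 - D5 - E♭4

From G down to F♯ is a minor second; apply that to each pitch.
E#3 to D##3
C3 to B2
C4 to B3
D5 to C#5
Eb4 to D4

D##3 B2 B3 C#5 D4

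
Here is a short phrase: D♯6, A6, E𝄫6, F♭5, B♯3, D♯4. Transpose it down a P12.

D#6 to G#4
A6 to D5
Ebb6 to Abb4
Fb5 to Bbb3
B#3 to E#2
D#4 to G#2

G#4 D5 Abb4 Bbb3 E#2 G#2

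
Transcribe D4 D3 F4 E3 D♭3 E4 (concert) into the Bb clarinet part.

E4 E3 G4 F#3 Eb3 F#4

Written C4 sounds as Bb3 on the Bb clarinet, so concert pitches are written a major second up.
D4 -> E4
D3 -> E3
F4 -> G4
E3 -> F#3
Db3 -> Eb3
E4 -> F#4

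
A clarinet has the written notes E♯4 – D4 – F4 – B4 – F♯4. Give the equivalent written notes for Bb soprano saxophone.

D##4 C#4 E4 A#4 E#4

First find concert pitch: the A clarinet sounds a minor third below written, so E♯4 D4 F4 B4 F♯4 sounds C##4 B3 D4 G#4 D#4.
Then write for Bb soprano saxophone: it sounds a major second below written, so the part must be a major second above concert.
C##4 → D##4
B3 → C#4
D4 → E4
G#4 → A#4
D#4 → E#4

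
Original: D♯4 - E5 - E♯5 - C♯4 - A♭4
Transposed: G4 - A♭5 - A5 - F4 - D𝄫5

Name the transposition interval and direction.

Take the first pair: D#4 → G4. D to G spans 4 letter names, so the interval is some kind of fourth.
D#4 to G4 is 4 semitones, which makes it a diminished fourth; the second version is higher, so the direction is up.
Checking another pair — Ab4 → Dbb5 — gives the same interval.

up a diminished fourth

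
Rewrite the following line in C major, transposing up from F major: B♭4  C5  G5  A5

F5 G5 D6 E6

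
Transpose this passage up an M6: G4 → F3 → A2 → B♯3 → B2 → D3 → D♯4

E5 D4 F#3 G##4 G#3 B3 B#4

G4 up a major sixth is E5.
A major sixth up from F3 gives D4.
A2: a sixth up reaches F, and 9 semitones makes it F#3.
B#3 up a major sixth is G##4.
A major sixth up from B2 gives G#3.
D3: a sixth up reaches B, and 9 semitones makes it B3.
D#4: a sixth up reaches B, and 9 semitones makes it B#4.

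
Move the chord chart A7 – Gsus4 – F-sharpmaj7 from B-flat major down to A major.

G#7 F#sus4 E#maj7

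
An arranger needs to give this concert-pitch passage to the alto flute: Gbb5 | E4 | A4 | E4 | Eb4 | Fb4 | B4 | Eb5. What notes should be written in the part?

Cbb6 A4 D5 A4 Ab4 Bbb4 E5 Ab5

The alto flute sounds a perfect fourth below written, so the written part must be a perfect fourth above concert — transpose each note up.
Gbb5 gives Cbb6
E4 gives A4
A4 gives D5
E4 gives A4
Eb4 gives Ab4
Fb4 gives Bbb4
B4 gives E5
Eb5 gives Ab5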